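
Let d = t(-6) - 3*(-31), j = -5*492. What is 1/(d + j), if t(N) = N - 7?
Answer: -1/2380 ≈ -0.00042017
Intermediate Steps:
t(N) = -7 + N
j = -2460
d = 80 (d = (-7 - 6) - 3*(-31) = -13 + 93 = 80)
1/(d + j) = 1/(80 - 2460) = 1/(-2380) = -1/2380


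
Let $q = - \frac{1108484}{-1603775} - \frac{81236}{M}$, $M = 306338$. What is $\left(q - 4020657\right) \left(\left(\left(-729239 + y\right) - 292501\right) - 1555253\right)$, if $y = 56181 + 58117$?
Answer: $\frac{486465359077289120429931}{49129722595} \approx 9.9016 \cdot 10^{12}$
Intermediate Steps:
$y = 114298$
$q = \frac{104643252846}{245648612975}$ ($q = - \frac{1108484}{-1603775} - \frac{81236}{306338} = \left(-1108484\right) \left(- \frac{1}{1603775}\right) - \frac{40618}{153169} = \frac{1108484}{1603775} - \frac{40618}{153169} = \frac{104643252846}{245648612975} \approx 0.42599$)
$\left(q - 4020657\right) \left(\left(\left(-729239 + y\right) - 292501\right) - 1555253\right) = \left(\frac{104643252846}{245648612975} - 4020657\right) \left(\left(\left(-729239 + 114298\right) - 292501\right) - 1555253\right) = - \frac{987668710654971729 \left(\left(-614941 - 292501\right) - 1555253\right)}{245648612975} = - \frac{987668710654971729 \left(-907442 - 1555253\right)}{245648612975} = \left(- \frac{987668710654971729}{245648612975}\right) \left(-2462695\right) = \frac{486465359077289120429931}{49129722595}$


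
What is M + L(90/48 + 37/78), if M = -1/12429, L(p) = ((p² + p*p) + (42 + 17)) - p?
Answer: 4549822001/67216032 ≈ 67.690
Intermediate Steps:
L(p) = 59 - p + 2*p² (L(p) = ((p² + p²) + 59) - p = (2*p² + 59) - p = (59 + 2*p²) - p = 59 - p + 2*p²)
M = -1/12429 (M = -1*1/12429 = -1/12429 ≈ -8.0457e-5)
M + L(90/48 + 37/78) = -1/12429 + (59 - (90/48 + 37/78) + 2*(90/48 + 37/78)²) = -1/12429 + (59 - (90*(1/48) + 37*(1/78)) + 2*(90*(1/48) + 37*(1/78))²) = -1/12429 + (59 - (15/8 + 37/78) + 2*(15/8 + 37/78)²) = -1/12429 + (59 - 1*733/312 + 2*(733/312)²) = -1/12429 + (59 - 733/312 + 2*(537289/97344)) = -1/12429 + (59 - 733/312 + 537289/48672) = -1/12429 + 3294589/48672 = 4549822001/67216032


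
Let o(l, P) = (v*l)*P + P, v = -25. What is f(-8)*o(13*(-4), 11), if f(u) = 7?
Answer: 100177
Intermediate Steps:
o(l, P) = P - 25*P*l (o(l, P) = (-25*l)*P + P = -25*P*l + P = P - 25*P*l)
f(-8)*o(13*(-4), 11) = 7*(11*(1 - 325*(-4))) = 7*(11*(1 - 25*(-52))) = 7*(11*(1 + 1300)) = 7*(11*1301) = 7*14311 = 100177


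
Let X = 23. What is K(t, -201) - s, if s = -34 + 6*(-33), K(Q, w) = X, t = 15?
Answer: 255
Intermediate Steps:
K(Q, w) = 23
s = -232 (s = -34 - 198 = -232)
K(t, -201) - s = 23 - 1*(-232) = 23 + 232 = 255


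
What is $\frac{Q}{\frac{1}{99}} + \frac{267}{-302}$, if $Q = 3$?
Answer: $\frac{89427}{302} \approx 296.12$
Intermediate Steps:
$\frac{Q}{\frac{1}{99}} + \frac{267}{-302} = \frac{3}{\frac{1}{99}} + \frac{267}{-302} = 3 \frac{1}{\frac{1}{99}} + 267 \left(- \frac{1}{302}\right) = 3 \cdot 99 - \frac{267}{302} = 297 - \frac{267}{302} = \frac{89427}{302}$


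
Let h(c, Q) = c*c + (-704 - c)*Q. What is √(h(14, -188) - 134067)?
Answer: √1113 ≈ 33.362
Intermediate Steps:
h(c, Q) = c² + Q*(-704 - c)
√(h(14, -188) - 134067) = √((14² - 704*(-188) - 1*(-188)*14) - 134067) = √((196 + 132352 + 2632) - 134067) = √(135180 - 134067) = √1113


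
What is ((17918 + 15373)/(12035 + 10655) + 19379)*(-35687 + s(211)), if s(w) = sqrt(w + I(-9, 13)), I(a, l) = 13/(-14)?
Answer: -15693101339287/22690 + 439742801*sqrt(41174)/317660 ≈ -6.9135e+8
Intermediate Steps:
I(a, l) = -13/14 (I(a, l) = 13*(-1/14) = -13/14)
s(w) = sqrt(-13/14 + w) (s(w) = sqrt(w - 13/14) = sqrt(-13/14 + w))
((17918 + 15373)/(12035 + 10655) + 19379)*(-35687 + s(211)) = ((17918 + 15373)/(12035 + 10655) + 19379)*(-35687 + sqrt(-182 + 196*211)/14) = (33291/22690 + 19379)*(-35687 + sqrt(-182 + 41356)/14) = (33291*(1/22690) + 19379)*(-35687 + sqrt(41174)/14) = (33291/22690 + 19379)*(-35687 + sqrt(41174)/14) = 439742801*(-35687 + sqrt(41174)/14)/22690 = -15693101339287/22690 + 439742801*sqrt(41174)/317660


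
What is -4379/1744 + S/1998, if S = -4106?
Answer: -7955053/1742256 ≈ -4.5659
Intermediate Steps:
-4379/1744 + S/1998 = -4379/1744 - 4106/1998 = -4379*1/1744 - 4106*1/1998 = -4379/1744 - 2053/999 = -7955053/1742256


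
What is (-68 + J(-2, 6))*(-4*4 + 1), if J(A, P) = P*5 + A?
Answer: 600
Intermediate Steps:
J(A, P) = A + 5*P (J(A, P) = 5*P + A = A + 5*P)
(-68 + J(-2, 6))*(-4*4 + 1) = (-68 + (-2 + 5*6))*(-4*4 + 1) = (-68 + (-2 + 30))*(-16 + 1) = (-68 + 28)*(-15) = -40*(-15) = 600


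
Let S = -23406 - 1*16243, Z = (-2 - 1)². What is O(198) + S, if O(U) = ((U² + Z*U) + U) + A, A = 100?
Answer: 1635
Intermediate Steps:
Z = 9 (Z = (-3)² = 9)
S = -39649 (S = -23406 - 16243 = -39649)
O(U) = 100 + U² + 10*U (O(U) = ((U² + 9*U) + U) + 100 = (U² + 10*U) + 100 = 100 + U² + 10*U)
O(198) + S = (100 + 198² + 10*198) - 39649 = (100 + 39204 + 1980) - 39649 = 41284 - 39649 = 1635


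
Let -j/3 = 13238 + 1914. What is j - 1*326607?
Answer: -372063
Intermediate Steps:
j = -45456 (j = -3*(13238 + 1914) = -3*15152 = -45456)
j - 1*326607 = -45456 - 1*326607 = -45456 - 326607 = -372063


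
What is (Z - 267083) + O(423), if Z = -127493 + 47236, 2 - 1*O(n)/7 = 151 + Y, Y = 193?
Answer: -349734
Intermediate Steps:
O(n) = -2394 (O(n) = 14 - 7*(151 + 193) = 14 - 7*344 = 14 - 2408 = -2394)
Z = -80257
(Z - 267083) + O(423) = (-80257 - 267083) - 2394 = -347340 - 2394 = -349734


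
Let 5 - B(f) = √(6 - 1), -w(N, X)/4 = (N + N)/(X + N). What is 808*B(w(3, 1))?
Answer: 4040 - 808*√5 ≈ 2233.3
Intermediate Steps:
w(N, X) = -8*N/(N + X) (w(N, X) = -4*(N + N)/(X + N) = -4*2*N/(N + X) = -8*N/(N + X))
B(f) = 5 - √5 (B(f) = 5 - √(6 - 1) = 5 - √5)
808*B(w(3, 1)) = 808*(5 - √5) = 4040 - 808*√5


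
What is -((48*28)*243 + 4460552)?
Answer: -4787144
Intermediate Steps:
-((48*28)*243 + 4460552) = -(1344*243 + 4460552) = -(326592 + 4460552) = -1*4787144 = -4787144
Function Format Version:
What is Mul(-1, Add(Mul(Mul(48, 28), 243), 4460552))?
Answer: -4787144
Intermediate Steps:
Mul(-1, Add(Mul(Mul(48, 28), 243), 4460552)) = Mul(-1, Add(Mul(1344, 243), 4460552)) = Mul(-1, Add(326592, 4460552)) = Mul(-1, 4787144) = -4787144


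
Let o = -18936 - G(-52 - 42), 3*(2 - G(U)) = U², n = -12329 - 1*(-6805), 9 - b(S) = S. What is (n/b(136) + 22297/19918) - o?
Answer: 121703053361/7588758 ≈ 16037.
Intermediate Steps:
b(S) = 9 - S
n = -5524 (n = -12329 + 6805 = -5524)
G(U) = 2 - U²/3
o = -47978/3 (o = -18936 - (2 - (-52 - 42)²/3) = -18936 - (2 - ⅓*(-94)²) = -18936 - (2 - ⅓*8836) = -18936 - (2 - 8836/3) = -18936 - 1*(-8830/3) = -18936 + 8830/3 = -47978/3 ≈ -15993.)
(n/b(136) + 22297/19918) - o = (-5524/(9 - 1*136) + 22297/19918) - 1*(-47978/3) = (-5524/(9 - 136) + 22297*(1/19918)) + 47978/3 = (-5524/(-127) + 22297/19918) + 47978/3 = (-5524*(-1/127) + 22297/19918) + 47978/3 = (5524/127 + 22297/19918) + 47978/3 = 112858751/2529586 + 47978/3 = 121703053361/7588758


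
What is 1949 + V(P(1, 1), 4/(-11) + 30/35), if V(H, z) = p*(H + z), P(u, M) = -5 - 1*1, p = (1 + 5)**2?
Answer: 134809/77 ≈ 1750.8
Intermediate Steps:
p = 36 (p = 6**2 = 36)
P(u, M) = -6 (P(u, M) = -5 - 1 = -6)
V(H, z) = 36*H + 36*z (V(H, z) = 36*(H + z) = 36*H + 36*z)
1949 + V(P(1, 1), 4/(-11) + 30/35) = 1949 + (36*(-6) + 36*(4/(-11) + 30/35)) = 1949 + (-216 + 36*(4*(-1/11) + 30*(1/35))) = 1949 + (-216 + 36*(-4/11 + 6/7)) = 1949 + (-216 + 36*(38/77)) = 1949 + (-216 + 1368/77) = 1949 - 15264/77 = 134809/77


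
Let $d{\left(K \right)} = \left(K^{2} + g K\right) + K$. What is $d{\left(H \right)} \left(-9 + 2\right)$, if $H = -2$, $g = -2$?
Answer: $-42$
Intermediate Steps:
$d{\left(K \right)} = K^{2} - K$ ($d{\left(K \right)} = \left(K^{2} - 2 K\right) + K = K^{2} - K$)
$d{\left(H \right)} \left(-9 + 2\right) = - 2 \left(-1 - 2\right) \left(-9 + 2\right) = \left(-2\right) \left(-3\right) \left(-7\right) = 6 \left(-7\right) = -42$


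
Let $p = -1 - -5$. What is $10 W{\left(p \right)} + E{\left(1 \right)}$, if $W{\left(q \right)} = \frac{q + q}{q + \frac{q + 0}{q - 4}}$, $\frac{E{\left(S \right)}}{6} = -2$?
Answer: $-12$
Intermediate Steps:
$p = 4$ ($p = -1 + 5 = 4$)
$E{\left(S \right)} = -12$ ($E{\left(S \right)} = 6 \left(-2\right) = -12$)
$W{\left(q \right)} = \frac{2 q}{q + \frac{q}{-4 + q}}$
$10 W{\left(p \right)} + E{\left(1 \right)} = 10 \frac{2 \left(-4 + 4\right)}{-3 + 4} - 12 = 10 \cdot 2 \cdot 1^{-1} \cdot 0 - 12 = 10 \cdot 2 \cdot 1 \cdot 0 - 12 = 10 \cdot 0 - 12 = 0 - 12 = -12$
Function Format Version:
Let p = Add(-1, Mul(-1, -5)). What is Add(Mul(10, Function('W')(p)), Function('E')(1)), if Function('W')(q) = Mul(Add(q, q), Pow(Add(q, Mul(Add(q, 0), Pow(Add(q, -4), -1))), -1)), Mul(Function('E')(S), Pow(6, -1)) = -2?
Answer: -12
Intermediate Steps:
p = 4 (p = Add(-1, 5) = 4)
Function('E')(S) = -12 (Function('E')(S) = Mul(6, -2) = -12)
Function('W')(q) = Mul(2, q, Pow(Add(q, Mul(q, Pow(Add(-4, q), -1))), -1)) (Function('W')(q) = Mul(Mul(2, q), Pow(Add(q, Mul(q, Pow(Add(-4, q), -1))), -1)) = Mul(2, q, Pow(Add(q, Mul(q, Pow(Add(-4, q), -1))), -1)))
Add(Mul(10, Function('W')(p)), Function('E')(1)) = Add(Mul(10, Mul(2, Pow(Add(-3, 4), -1), Add(-4, 4))), -12) = Add(Mul(10, Mul(2, Pow(1, -1), 0)), -12) = Add(Mul(10, Mul(2, 1, 0)), -12) = Add(Mul(10, 0), -12) = Add(0, -12) = -12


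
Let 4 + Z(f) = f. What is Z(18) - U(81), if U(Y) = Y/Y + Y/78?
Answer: 311/26 ≈ 11.962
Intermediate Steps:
U(Y) = 1 + Y/78 (U(Y) = 1 + Y*(1/78) = 1 + Y/78)
Z(f) = -4 + f
Z(18) - U(81) = (-4 + 18) - (1 + (1/78)*81) = 14 - (1 + 27/26) = 14 - 1*53/26 = 14 - 53/26 = 311/26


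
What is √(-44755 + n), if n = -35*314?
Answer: I*√55745 ≈ 236.1*I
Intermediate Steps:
n = -10990
√(-44755 + n) = √(-44755 - 10990) = √(-55745) = I*√55745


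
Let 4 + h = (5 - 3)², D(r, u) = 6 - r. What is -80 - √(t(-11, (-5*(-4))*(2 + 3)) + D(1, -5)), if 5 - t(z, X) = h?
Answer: -80 - √10 ≈ -83.162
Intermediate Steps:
h = 0 (h = -4 + (5 - 3)² = -4 + 2² = -4 + 4 = 0)
t(z, X) = 5 (t(z, X) = 5 - 1*0 = 5 + 0 = 5)
-80 - √(t(-11, (-5*(-4))*(2 + 3)) + D(1, -5)) = -80 - √(5 + (6 - 1*1)) = -80 - √(5 + (6 - 1)) = -80 - √(5 + 5) = -80 - √10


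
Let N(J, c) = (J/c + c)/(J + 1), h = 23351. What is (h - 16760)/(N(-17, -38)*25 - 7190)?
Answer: -4007328/4335845 ≈ -0.92423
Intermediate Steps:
N(J, c) = (c + J/c)/(1 + J)
(h - 16760)/(N(-17, -38)*25 - 7190) = (23351 - 16760)/(((-17 + (-38)**2)/((-38)*(1 - 17)))*25 - 7190) = 6591/(-1/38*(-17 + 1444)/(-16)*25 - 7190) = 6591/(-1/38*(-1/16)*1427*25 - 7190) = 6591/((1427/608)*25 - 7190) = 6591/(35675/608 - 7190) = 6591/(-4335845/608) = 6591*(-608/4335845) = -4007328/4335845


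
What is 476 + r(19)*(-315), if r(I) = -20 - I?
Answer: 12761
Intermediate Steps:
476 + r(19)*(-315) = 476 + (-20 - 1*19)*(-315) = 476 + (-20 - 19)*(-315) = 476 - 39*(-315) = 476 + 12285 = 12761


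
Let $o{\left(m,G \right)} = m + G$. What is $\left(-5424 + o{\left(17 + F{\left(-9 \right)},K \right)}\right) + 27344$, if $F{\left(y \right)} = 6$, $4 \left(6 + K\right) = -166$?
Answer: $\frac{43791}{2} \approx 21896.0$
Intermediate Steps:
$K = - \frac{95}{2}$ ($K = -6 + \frac{1}{4} \left(-166\right) = -6 - \frac{83}{2} = - \frac{95}{2} \approx -47.5$)
$o{\left(m,G \right)} = G + m$
$\left(-5424 + o{\left(17 + F{\left(-9 \right)},K \right)}\right) + 27344 = \left(-5424 + \left(- \frac{95}{2} + \left(17 + 6\right)\right)\right) + 27344 = \left(-5424 + \left(- \frac{95}{2} + 23\right)\right) + 27344 = \left(-5424 - \frac{49}{2}\right) + 27344 = - \frac{10897}{2} + 27344 = \frac{43791}{2}$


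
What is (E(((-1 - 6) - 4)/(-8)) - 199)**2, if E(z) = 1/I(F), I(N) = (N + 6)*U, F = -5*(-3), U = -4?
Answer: 279458089/7056 ≈ 39606.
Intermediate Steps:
F = 15
I(N) = -24 - 4*N (I(N) = (N + 6)*(-4) = (6 + N)*(-4) = -24 - 4*N)
E(z) = -1/84 (E(z) = 1/(-24 - 4*15) = 1/(-24 - 60) = 1/(-84) = -1/84)
(E(((-1 - 6) - 4)/(-8)) - 199)**2 = (-1/84 - 199)**2 = (-16717/84)**2 = 279458089/7056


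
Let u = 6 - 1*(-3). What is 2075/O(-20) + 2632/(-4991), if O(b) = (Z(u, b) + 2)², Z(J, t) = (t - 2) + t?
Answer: 35115/45632 ≈ 0.76953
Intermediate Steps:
u = 9 (u = 6 + 3 = 9)
Z(J, t) = -2 + 2*t (Z(J, t) = (-2 + t) + t = -2 + 2*t)
O(b) = 4*b² (O(b) = ((-2 + 2*b) + 2)² = (2*b)² = 4*b²)
2075/O(-20) + 2632/(-4991) = 2075/((4*(-20)²)) + 2632/(-4991) = 2075/((4*400)) + 2632*(-1/4991) = 2075/1600 - 376/713 = 2075*(1/1600) - 376/713 = 83/64 - 376/713 = 35115/45632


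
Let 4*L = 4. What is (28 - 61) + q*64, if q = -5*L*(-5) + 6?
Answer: 1951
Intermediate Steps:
L = 1 (L = (¼)*4 = 1)
q = 31 (q = -5*(-5) + 6 = 25 + 6 = 31)
(28 - 61) + q*64 = (28 - 61) + 31*64 = -33 + 1984 = 1951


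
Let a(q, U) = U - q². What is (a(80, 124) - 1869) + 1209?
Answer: -6936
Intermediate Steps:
(a(80, 124) - 1869) + 1209 = ((124 - 1*80²) - 1869) + 1209 = ((124 - 1*6400) - 1869) + 1209 = ((124 - 6400) - 1869) + 1209 = (-6276 - 1869) + 1209 = -8145 + 1209 = -6936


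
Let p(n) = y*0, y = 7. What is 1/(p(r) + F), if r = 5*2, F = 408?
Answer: 1/408 ≈ 0.0024510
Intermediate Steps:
r = 10
p(n) = 0 (p(n) = 7*0 = 0)
1/(p(r) + F) = 1/(0 + 408) = 1/408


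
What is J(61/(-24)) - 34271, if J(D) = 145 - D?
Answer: -818963/24 ≈ -34123.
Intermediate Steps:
J(61/(-24)) - 34271 = (145 - 61/(-24)) - 34271 = (145 - 61*(-1)/24) - 34271 = (145 - 1*(-61/24)) - 34271 = (145 + 61/24) - 34271 = 3541/24 - 34271 = -818963/24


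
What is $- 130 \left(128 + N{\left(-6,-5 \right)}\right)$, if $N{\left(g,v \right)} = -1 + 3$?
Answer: $-16900$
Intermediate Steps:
$N{\left(g,v \right)} = 2$
$- 130 \left(128 + N{\left(-6,-5 \right)}\right) = - 130 \left(128 + 2\right) = \left(-130\right) 130 = -16900$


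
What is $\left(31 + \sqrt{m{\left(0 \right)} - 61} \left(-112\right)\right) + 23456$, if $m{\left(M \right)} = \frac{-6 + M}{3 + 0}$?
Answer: $23487 - 336 i \sqrt{7} \approx 23487.0 - 888.97 i$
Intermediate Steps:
$m{\left(M \right)} = -2 + \frac{M}{3}$ ($m{\left(M \right)} = \frac{-6 + M}{3} = \left(-6 + M\right) \frac{1}{3} = -2 + \frac{M}{3}$)
$\left(31 + \sqrt{m{\left(0 \right)} - 61} \left(-112\right)\right) + 23456 = \left(31 + \sqrt{\left(-2 + \frac{1}{3} \cdot 0\right) - 61} \left(-112\right)\right) + 23456 = \left(31 + \sqrt{\left(-2 + 0\right) - 61} \left(-112\right)\right) + 23456 = \left(31 + \sqrt{-2 - 61} \left(-112\right)\right) + 23456 = \left(31 + \sqrt{-63} \left(-112\right)\right) + 23456 = \left(31 + 3 i \sqrt{7} \left(-112\right)\right) + 23456 = \left(31 - 336 i \sqrt{7}\right) + 23456 = 23487 - 336 i \sqrt{7}$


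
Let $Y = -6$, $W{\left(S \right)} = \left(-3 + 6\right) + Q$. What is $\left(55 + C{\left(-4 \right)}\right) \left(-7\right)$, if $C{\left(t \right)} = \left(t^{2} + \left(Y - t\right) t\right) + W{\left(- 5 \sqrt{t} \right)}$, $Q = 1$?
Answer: $-581$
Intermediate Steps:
$W{\left(S \right)} = 4$ ($W{\left(S \right)} = \left(-3 + 6\right) + 1 = 3 + 1 = 4$)
$C{\left(t \right)} = 4 + t^{2} + t \left(-6 - t\right)$ ($C{\left(t \right)} = \left(t^{2} + \left(-6 - t\right) t\right) + 4 = \left(t^{2} + t \left(-6 - t\right)\right) + 4 = 4 + t^{2} + t \left(-6 - t\right)$)
$\left(55 + C{\left(-4 \right)}\right) \left(-7\right) = \left(55 + \left(4 - -24\right)\right) \left(-7\right) = \left(55 + \left(4 + 24\right)\right) \left(-7\right) = \left(55 + 28\right) \left(-7\right) = 83 \left(-7\right) = -581$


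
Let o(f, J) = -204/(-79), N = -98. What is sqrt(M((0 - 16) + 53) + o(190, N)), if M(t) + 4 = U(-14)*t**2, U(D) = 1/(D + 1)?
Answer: I*sqrt(112566389)/1027 ≈ 10.331*I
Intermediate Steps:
U(D) = 1/(1 + D)
o(f, J) = 204/79 (o(f, J) = -204*(-1/79) = 204/79)
M(t) = -4 - t**2/13 (M(t) = -4 + t**2/(1 - 14) = -4 + t**2/(-13) = -4 - t**2/13)
sqrt(M((0 - 16) + 53) + o(190, N)) = sqrt((-4 - ((0 - 16) + 53)**2/13) + 204/79) = sqrt((-4 - (-16 + 53)**2/13) + 204/79) = sqrt((-4 - 1/13*37**2) + 204/79) = sqrt((-4 - 1/13*1369) + 204/79) = sqrt((-4 - 1369/13) + 204/79) = sqrt(-1421/13 + 204/79) = sqrt(-109607/1027) = I*sqrt(112566389)/1027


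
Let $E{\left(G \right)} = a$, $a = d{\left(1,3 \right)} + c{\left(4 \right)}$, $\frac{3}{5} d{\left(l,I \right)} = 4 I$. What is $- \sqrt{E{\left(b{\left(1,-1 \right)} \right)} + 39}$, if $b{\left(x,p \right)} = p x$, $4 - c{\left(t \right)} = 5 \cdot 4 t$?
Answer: $- i \sqrt{17} \approx - 4.1231 i$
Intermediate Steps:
$c{\left(t \right)} = 4 - 20 t$ ($c{\left(t \right)} = 4 - 5 \cdot 4 t = 4 - 20 t$)
$d{\left(l,I \right)} = \frac{20 I}{3}$ ($d{\left(l,I \right)} = \frac{5 \cdot 4 I}{3} = \frac{20 I}{3}$)
$a = -56$ ($a = \frac{20}{3} \cdot 3 + \left(4 - 80\right) = 20 + \left(4 - 80\right) = 20 - 76 = -56$)
$E{\left(G \right)} = -56$
$- \sqrt{E{\left(b{\left(1,-1 \right)} \right)} + 39} = - \sqrt{-56 + 39} = - \sqrt{-17} = - i \sqrt{17}$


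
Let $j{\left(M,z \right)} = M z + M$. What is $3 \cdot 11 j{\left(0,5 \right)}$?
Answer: $0$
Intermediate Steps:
$j{\left(M,z \right)} = M + M z$
$3 \cdot 11 j{\left(0,5 \right)} = 3 \cdot 11 \cdot 0 \left(1 + 5\right) = 33 \cdot 0 \cdot 6 = 33 \cdot 0 = 0$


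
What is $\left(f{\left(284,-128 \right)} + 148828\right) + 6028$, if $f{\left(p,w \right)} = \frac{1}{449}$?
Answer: $\frac{69530345}{449} \approx 1.5486 \cdot 10^{5}$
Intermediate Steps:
$f{\left(p,w \right)} = \frac{1}{449}$
$\left(f{\left(284,-128 \right)} + 148828\right) + 6028 = \left(\frac{1}{449} + 148828\right) + 6028 = \frac{66823773}{449} + 6028 = \frac{69530345}{449}$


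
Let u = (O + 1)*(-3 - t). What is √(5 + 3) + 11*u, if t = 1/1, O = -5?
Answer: 176 + 2*√2 ≈ 178.83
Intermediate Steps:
t = 1 (t = 1*1 = 1)
u = 16 (u = (-5 + 1)*(-3 - 1*1) = -4*(-3 - 1) = -4*(-4) = 16)
√(5 + 3) + 11*u = √(5 + 3) + 11*16 = √8 + 176 = 2*√2 + 176 = 176 + 2*√2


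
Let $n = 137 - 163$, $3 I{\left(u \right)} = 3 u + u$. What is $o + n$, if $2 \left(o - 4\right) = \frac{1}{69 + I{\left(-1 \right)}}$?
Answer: $- \frac{8929}{406} \approx -21.993$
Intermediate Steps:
$I{\left(u \right)} = \frac{4 u}{3}$ ($I{\left(u \right)} = \frac{3 u + u}{3} = \frac{4 u}{3}$)
$o = \frac{1627}{406}$ ($o = 4 + \frac{1}{2 \left(69 + \frac{4}{3} \left(-1\right)\right)} = 4 + \frac{1}{2 \left(69 - \frac{4}{3}\right)} = 4 + \frac{1}{2 \cdot \frac{203}{3}} = 4 + \frac{1}{2} \cdot \frac{3}{203} = 4 + \frac{3}{406} = \frac{1627}{406} \approx 4.0074$)
$n = -26$
$o + n = \frac{1627}{406} - 26 = - \frac{8929}{406}$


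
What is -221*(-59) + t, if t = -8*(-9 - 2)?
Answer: 13127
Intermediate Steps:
t = 88 (t = -8*(-11) = 88)
-221*(-59) + t = -221*(-59) + 88 = 13039 + 88 = 13127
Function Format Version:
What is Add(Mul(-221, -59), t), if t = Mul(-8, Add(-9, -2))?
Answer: 13127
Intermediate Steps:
t = 88 (t = Mul(-8, -11) = 88)
Add(Mul(-221, -59), t) = Add(Mul(-221, -59), 88) = Add(13039, 88) = 13127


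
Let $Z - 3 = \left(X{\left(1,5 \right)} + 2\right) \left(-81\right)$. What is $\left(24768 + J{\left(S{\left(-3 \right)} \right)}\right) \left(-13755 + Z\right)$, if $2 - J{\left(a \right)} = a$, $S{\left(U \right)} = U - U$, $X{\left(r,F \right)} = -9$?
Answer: $-326592450$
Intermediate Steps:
$S{\left(U \right)} = 0$
$Z = 570$ ($Z = 3 + \left(-9 + 2\right) \left(-81\right) = 3 - -567 = 3 + 567 = 570$)
$J{\left(a \right)} = 2 - a$
$\left(24768 + J{\left(S{\left(-3 \right)} \right)}\right) \left(-13755 + Z\right) = \left(24768 + \left(2 - 0\right)\right) \left(-13755 + 570\right) = \left(24768 + \left(2 + 0\right)\right) \left(-13185\right) = \left(24768 + 2\right) \left(-13185\right) = 24770 \left(-13185\right) = -326592450$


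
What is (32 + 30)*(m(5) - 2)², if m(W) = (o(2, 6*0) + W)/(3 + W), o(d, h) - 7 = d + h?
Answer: 31/8 ≈ 3.8750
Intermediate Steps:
o(d, h) = 7 + d + h (o(d, h) = 7 + (d + h) = 7 + d + h)
m(W) = (9 + W)/(3 + W) (m(W) = ((7 + 2 + 6*0) + W)/(3 + W) = ((7 + 2 + 0) + W)/(3 + W) = (9 + W)/(3 + W))
(32 + 30)*(m(5) - 2)² = (32 + 30)*((9 + 5)/(3 + 5) - 2)² = 62*(14/8 - 2)² = 62*((⅛)*14 - 2)² = 62*(7/4 - 2)² = 62*(-¼)² = 62*(1/16) = 31/8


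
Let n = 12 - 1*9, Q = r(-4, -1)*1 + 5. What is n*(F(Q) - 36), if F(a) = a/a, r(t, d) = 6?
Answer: -105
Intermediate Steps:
Q = 11 (Q = 6*1 + 5 = 6 + 5 = 11)
n = 3 (n = 12 - 9 = 3)
F(a) = 1
n*(F(Q) - 36) = 3*(1 - 36) = 3*(-35) = -105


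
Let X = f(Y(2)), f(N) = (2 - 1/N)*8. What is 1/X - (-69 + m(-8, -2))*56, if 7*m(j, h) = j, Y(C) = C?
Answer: 47137/12 ≈ 3928.1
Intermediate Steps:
m(j, h) = j/7
f(N) = 16 - 8/N
X = 12 (X = 16 - 8/2 = 16 - 8*½ = 16 - 4 = 12)
1/X - (-69 + m(-8, -2))*56 = 1/12 - (-69 + (⅐)*(-8))*56 = 1/12 - (-69 - 8/7)*56 = 1/12 - (-491)*56/7 = 1/12 - 1*(-3928) = 1/12 + 3928 = 47137/12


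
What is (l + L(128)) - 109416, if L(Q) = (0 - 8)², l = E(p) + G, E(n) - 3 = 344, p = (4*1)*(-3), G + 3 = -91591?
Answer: -200599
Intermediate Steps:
G = -91594 (G = -3 - 91591 = -91594)
p = -12 (p = 4*(-3) = -12)
E(n) = 347 (E(n) = 3 + 344 = 347)
l = -91247 (l = 347 - 91594 = -91247)
L(Q) = 64 (L(Q) = (-8)² = 64)
(l + L(128)) - 109416 = (-91247 + 64) - 109416 = -91183 - 109416 = -200599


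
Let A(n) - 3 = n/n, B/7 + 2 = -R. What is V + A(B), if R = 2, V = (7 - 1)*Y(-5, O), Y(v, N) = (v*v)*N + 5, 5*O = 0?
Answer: 34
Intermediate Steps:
O = 0 (O = (⅕)*0 = 0)
Y(v, N) = 5 + N*v² (Y(v, N) = v²*N + 5 = N*v² + 5 = 5 + N*v²)
V = 30 (V = (7 - 1)*(5 + 0*(-5)²) = 6*(5 + 0*25) = 6*(5 + 0) = 6*5 = 30)
B = -28 (B = -14 + 7*(-1*2) = -14 + 7*(-2) = -14 - 14 = -28)
A(n) = 4 (A(n) = 3 + n/n = 3 + 1 = 4)
V + A(B) = 30 + 4 = 34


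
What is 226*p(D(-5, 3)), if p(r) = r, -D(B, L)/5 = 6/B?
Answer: 1356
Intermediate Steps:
D(B, L) = -30/B
226*p(D(-5, 3)) = 226*(-30/(-5)) = 226*(-30*(-1/5)) = 226*6 = 1356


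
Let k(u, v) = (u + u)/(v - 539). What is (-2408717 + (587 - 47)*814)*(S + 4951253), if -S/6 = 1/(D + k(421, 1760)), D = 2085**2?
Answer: -51751544261678984167625/5307962567 ≈ -9.7498e+12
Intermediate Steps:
k(u, v) = 2*u/(-539 + v) (k(u, v) = (2*u)/(-539 + v) = 2*u/(-539 + v))
D = 4347225
S = -7326/5307962567 (S = -6/(4347225 + 2*421/(-539 + 1760)) = -6/(4347225 + 2*421/1221) = -6/(4347225 + 2*421*(1/1221)) = -6/(4347225 + 842/1221) = -6/5307962567/1221 = -6*1221/5307962567 = -7326/5307962567 ≈ -1.3802e-6)
(-2408717 + (587 - 47)*814)*(S + 4951253) = (-2408717 + (587 - 47)*814)*(-7326/5307962567 + 4951253) = (-2408717 + 540*814)*(26281065583739125/5307962567) = (-2408717 + 439560)*(26281065583739125/5307962567) = -1969157*26281065583739125/5307962567 = -51751544261678984167625/5307962567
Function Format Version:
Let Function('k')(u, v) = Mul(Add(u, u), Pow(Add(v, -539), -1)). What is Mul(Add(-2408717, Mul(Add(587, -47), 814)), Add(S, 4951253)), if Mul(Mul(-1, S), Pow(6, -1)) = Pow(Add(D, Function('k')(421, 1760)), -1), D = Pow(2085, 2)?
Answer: Rational(-51751544261678984167625, 5307962567) ≈ -9.7498e+12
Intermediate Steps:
Function('k')(u, v) = Mul(2, u, Pow(Add(-539, v), -1)) (Function('k')(u, v) = Mul(Mul(2, u), Pow(Add(-539, v), -1)) = Mul(2, u, Pow(Add(-539, v), -1)))
D = 4347225
S = Rational(-7326, 5307962567) (S = Mul(-6, Pow(Add(4347225, Mul(2, 421, Pow(Add(-539, 1760), -1))), -1)) = Mul(-6, Pow(Add(4347225, Mul(2, 421, Pow(1221, -1))), -1)) = Mul(-6, Pow(Add(4347225, Mul(2, 421, Rational(1, 1221))), -1)) = Mul(-6, Pow(Add(4347225, Rational(842, 1221)), -1)) = Mul(-6, Pow(Rational(5307962567, 1221), -1)) = Mul(-6, Rational(1221, 5307962567)) = Rational(-7326, 5307962567) ≈ -1.3802e-6)
Mul(Add(-2408717, Mul(Add(587, -47), 814)), Add(S, 4951253)) = Mul(Add(-2408717, Mul(Add(587, -47), 814)), Add(Rational(-7326, 5307962567), 4951253)) = Mul(Add(-2408717, Mul(540, 814)), Rational(26281065583739125, 5307962567)) = Mul(Add(-2408717, 439560), Rational(26281065583739125, 5307962567)) = Mul(-1969157, Rational(26281065583739125, 5307962567)) = Rational(-51751544261678984167625, 5307962567)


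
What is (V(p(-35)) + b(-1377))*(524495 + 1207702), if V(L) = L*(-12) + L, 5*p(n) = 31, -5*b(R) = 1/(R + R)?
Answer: -542242907087/4590 ≈ -1.1814e+8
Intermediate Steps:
b(R) = -1/(10*R) (b(R) = -1/(5*(R + R)) = -1/(2*R)/5 = -1/(10*R))
p(n) = 31/5 (p(n) = (⅕)*31 = 31/5)
V(L) = -11*L (V(L) = -12*L + L = -11*L)
(V(p(-35)) + b(-1377))*(524495 + 1207702) = (-11*31/5 - ⅒/(-1377))*(524495 + 1207702) = (-341/5 - ⅒*(-1/1377))*1732197 = (-341/5 + 1/13770)*1732197 = -939113/13770*1732197 = -542242907087/4590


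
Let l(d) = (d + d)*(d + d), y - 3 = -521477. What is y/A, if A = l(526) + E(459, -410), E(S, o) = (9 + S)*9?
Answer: -260737/555458 ≈ -0.46941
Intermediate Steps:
E(S, o) = 81 + 9*S
y = -521474 (y = 3 - 521477 = -521474)
l(d) = 4*d**2 (l(d) = (2*d)*(2*d) = 4*d**2)
A = 1110916 (A = 4*526**2 + (81 + 9*459) = 4*276676 + (81 + 4131) = 1106704 + 4212 = 1110916)
y/A = -521474/1110916 = -521474*1/1110916 = -260737/555458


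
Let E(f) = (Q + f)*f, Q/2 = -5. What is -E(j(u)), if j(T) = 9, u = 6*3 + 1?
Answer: 9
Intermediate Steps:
u = 19 (u = 18 + 1 = 19)
Q = -10 (Q = 2*(-5) = -10)
E(f) = f*(-10 + f) (E(f) = (-10 + f)*f = f*(-10 + f))
-E(j(u)) = -9*(-10 + 9) = -9*(-1) = -1*(-9) = 9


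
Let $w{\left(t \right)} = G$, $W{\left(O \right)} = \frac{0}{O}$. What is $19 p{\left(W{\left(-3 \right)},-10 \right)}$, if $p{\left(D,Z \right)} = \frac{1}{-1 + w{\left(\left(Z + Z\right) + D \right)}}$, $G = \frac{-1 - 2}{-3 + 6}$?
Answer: $- \frac{19}{2} \approx -9.5$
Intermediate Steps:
$W{\left(O \right)} = 0$
$G = -1$ ($G = - \frac{3}{3} = \left(-3\right) \frac{1}{3} = -1$)
$w{\left(t \right)} = -1$
$p{\left(D,Z \right)} = - \frac{1}{2}$ ($p{\left(D,Z \right)} = \frac{1}{-1 - 1} = \frac{1}{-2} = - \frac{1}{2}$)
$19 p{\left(W{\left(-3 \right)},-10 \right)} = 19 \left(- \frac{1}{2}\right) = - \frac{19}{2}$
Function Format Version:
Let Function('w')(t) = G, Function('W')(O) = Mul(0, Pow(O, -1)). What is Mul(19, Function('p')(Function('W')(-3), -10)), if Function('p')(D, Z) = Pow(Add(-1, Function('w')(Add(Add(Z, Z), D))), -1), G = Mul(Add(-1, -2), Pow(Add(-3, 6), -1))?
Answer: Rational(-19, 2) ≈ -9.5000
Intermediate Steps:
Function('W')(O) = 0
G = -1 (G = Mul(-3, Pow(3, -1)) = Mul(-3, Rational(1, 3)) = -1)
Function('w')(t) = -1
Function('p')(D, Z) = Rational(-1, 2) (Function('p')(D, Z) = Pow(Add(-1, -1), -1) = Pow(-2, -1) = Rational(-1, 2))
Mul(19, Function('p')(Function('W')(-3), -10)) = Mul(19, Rational(-1, 2)) = Rational(-19, 2)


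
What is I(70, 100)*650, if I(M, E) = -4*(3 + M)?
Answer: -189800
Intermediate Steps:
I(M, E) = -12 - 4*M
I(70, 100)*650 = (-12 - 4*70)*650 = (-12 - 280)*650 = -292*650 = -189800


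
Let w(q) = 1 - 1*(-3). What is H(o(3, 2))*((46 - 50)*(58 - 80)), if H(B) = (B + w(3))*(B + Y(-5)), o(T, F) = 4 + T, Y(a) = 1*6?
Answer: 12584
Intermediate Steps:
Y(a) = 6
w(q) = 4 (w(q) = 1 + 3 = 4)
H(B) = (4 + B)*(6 + B) (H(B) = (B + 4)*(B + 6) = (4 + B)*(6 + B))
H(o(3, 2))*((46 - 50)*(58 - 80)) = (24 + (4 + 3)² + 10*(4 + 3))*((46 - 50)*(58 - 80)) = (24 + 7² + 10*7)*(-4*(-22)) = (24 + 49 + 70)*88 = 143*88 = 12584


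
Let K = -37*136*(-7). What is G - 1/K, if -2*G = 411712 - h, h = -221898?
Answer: -11159139321/35224 ≈ -3.1681e+5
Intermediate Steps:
K = 35224 (K = -5032*(-7) = 35224)
G = -316805 (G = -(411712 - 1*(-221898))/2 = -(411712 + 221898)/2 = -½*633610 = -316805)
G - 1/K = -316805 - 1/35224 = -11159139321/35224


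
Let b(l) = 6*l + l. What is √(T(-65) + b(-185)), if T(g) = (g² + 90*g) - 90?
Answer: I*√3010 ≈ 54.863*I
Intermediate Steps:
T(g) = -90 + g² + 90*g
b(l) = 7*l
√(T(-65) + b(-185)) = √((-90 + (-65)² + 90*(-65)) + 7*(-185)) = √((-90 + 4225 - 5850) - 1295) = √(-1715 - 1295) = √(-3010) = I*√3010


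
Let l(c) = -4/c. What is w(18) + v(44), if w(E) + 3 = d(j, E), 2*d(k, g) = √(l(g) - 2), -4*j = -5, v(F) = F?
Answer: 41 + I*√5/3 ≈ 41.0 + 0.74536*I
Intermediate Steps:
j = 5/4 (j = -¼*(-5) = 5/4 ≈ 1.2500)
d(k, g) = √(-2 - 4/g)/2 (d(k, g) = √(-4/g - 2)/2 = √(-2 - 4/g)/2)
w(E) = -3 + √2*√((-2 - E)/E)/2
w(18) + v(44) = (-3 + √2*√((-2 - 1*18)/18)/2) + 44 = (-3 + √2*√((-2 - 18)/18)/2) + 44 = (-3 + √2*√((1/18)*(-20))/2) + 44 = (-3 + √2*√(-10/9)/2) + 44 = (-3 + √2*(I*√10/3)/2) + 44 = (-3 + I*√5/3) + 44 = 41 + I*√5/3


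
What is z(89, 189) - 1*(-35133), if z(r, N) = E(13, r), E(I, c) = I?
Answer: 35146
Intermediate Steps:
z(r, N) = 13
z(89, 189) - 1*(-35133) = 13 - 1*(-35133) = 13 + 35133 = 35146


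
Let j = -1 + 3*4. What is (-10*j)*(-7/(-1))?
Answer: -770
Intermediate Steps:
j = 11 (j = -1 + 12 = 11)
(-10*j)*(-7/(-1)) = (-10*11)*(-7/(-1)) = -(-770)*(-1) = -110*7 = -770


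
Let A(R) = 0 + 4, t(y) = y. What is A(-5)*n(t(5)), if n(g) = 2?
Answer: 8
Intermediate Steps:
A(R) = 4
A(-5)*n(t(5)) = 4*2 = 8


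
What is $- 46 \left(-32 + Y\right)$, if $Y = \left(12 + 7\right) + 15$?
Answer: $-92$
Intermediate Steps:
$Y = 34$ ($Y = 19 + 15 = 34$)
$- 46 \left(-32 + Y\right) = - 46 \left(-32 + 34\right) = \left(-46\right) 2 = -92$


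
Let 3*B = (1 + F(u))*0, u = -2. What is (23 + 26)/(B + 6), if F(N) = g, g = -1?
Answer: 49/6 ≈ 8.1667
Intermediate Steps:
F(N) = -1
B = 0 (B = ((1 - 1)*0)/3 = (0*0)/3 = (⅓)*0 = 0)
(23 + 26)/(B + 6) = (23 + 26)/(0 + 6) = 49/6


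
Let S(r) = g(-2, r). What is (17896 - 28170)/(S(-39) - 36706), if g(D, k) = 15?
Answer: 10274/36691 ≈ 0.28001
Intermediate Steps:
S(r) = 15
(17896 - 28170)/(S(-39) - 36706) = (17896 - 28170)/(15 - 36706) = -10274/(-36691) = -10274*(-1/36691) = 10274/36691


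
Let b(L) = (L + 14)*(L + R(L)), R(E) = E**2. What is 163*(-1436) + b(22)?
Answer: -215852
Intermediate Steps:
b(L) = (14 + L)*(L + L**2) (b(L) = (L + 14)*(L + L**2) = (14 + L)*(L + L**2))
163*(-1436) + b(22) = 163*(-1436) + 22*(14 + 22**2 + 15*22) = -234068 + 22*(14 + 484 + 330) = -234068 + 22*828 = -234068 + 18216 = -215852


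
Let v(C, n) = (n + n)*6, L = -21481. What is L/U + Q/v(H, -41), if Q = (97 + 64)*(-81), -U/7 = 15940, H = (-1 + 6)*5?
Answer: 61070143/2287390 ≈ 26.699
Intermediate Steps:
H = 25 (H = 5*5 = 25)
U = -111580 (U = -7*15940 = -111580)
Q = -13041 (Q = 161*(-81) = -13041)
v(C, n) = 12*n (v(C, n) = (2*n)*6 = 12*n)
L/U + Q/v(H, -41) = -21481/(-111580) - 13041/(12*(-41)) = -21481*(-1/111580) - 13041/(-492) = 21481/111580 - 13041*(-1/492) = 21481/111580 + 4347/164 = 61070143/2287390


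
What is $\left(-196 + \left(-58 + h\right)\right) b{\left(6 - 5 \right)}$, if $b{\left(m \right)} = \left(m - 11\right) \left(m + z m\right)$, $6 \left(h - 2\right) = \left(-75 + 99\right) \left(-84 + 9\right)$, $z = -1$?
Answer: $0$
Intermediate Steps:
$h = -298$ ($h = 2 + \frac{\left(-75 + 99\right) \left(-84 + 9\right)}{6} = 2 + \frac{24 \left(-75\right)}{6} = 2 + \frac{1}{6} \left(-1800\right) = 2 - 300 = -298$)
$b{\left(m \right)} = 0$ ($b{\left(m \right)} = \left(m - 11\right) \left(m - m\right) = \left(-11 + m\right) 0 = 0$)
$\left(-196 + \left(-58 + h\right)\right) b{\left(6 - 5 \right)} = \left(-196 - 356\right) 0 = \left(-552\right) 0 = 0$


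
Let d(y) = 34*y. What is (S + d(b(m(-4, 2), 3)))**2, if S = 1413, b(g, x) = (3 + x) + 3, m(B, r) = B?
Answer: 2954961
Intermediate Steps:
b(g, x) = 6 + x
(S + d(b(m(-4, 2), 3)))**2 = (1413 + 34*(6 + 3))**2 = (1413 + 34*9)**2 = (1413 + 306)**2 = 1719**2 = 2954961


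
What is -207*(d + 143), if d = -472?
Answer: 68103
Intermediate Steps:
-207*(d + 143) = -207*(-472 + 143) = -207*(-329) = 68103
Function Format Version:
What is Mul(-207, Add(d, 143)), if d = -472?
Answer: 68103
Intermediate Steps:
Mul(-207, Add(d, 143)) = Mul(-207, Add(-472, 143)) = Mul(-207, -329) = 68103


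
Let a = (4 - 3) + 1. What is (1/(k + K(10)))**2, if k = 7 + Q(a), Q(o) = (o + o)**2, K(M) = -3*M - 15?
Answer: 1/484 ≈ 0.0020661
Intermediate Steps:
a = 2 (a = 1 + 1 = 2)
K(M) = -15 - 3*M
Q(o) = 4*o**2 (Q(o) = (2*o)**2 = 4*o**2)
k = 23 (k = 7 + 4*2**2 = 7 + 4*4 = 7 + 16 = 23)
(1/(k + K(10)))**2 = (1/(23 + (-15 - 3*10)))**2 = (1/(23 + (-15 - 30)))**2 = (1/(23 - 45))**2 = (1/(-22))**2 = (-1/22)**2 = 1/484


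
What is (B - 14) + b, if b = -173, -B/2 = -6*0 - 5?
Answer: -177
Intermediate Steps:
B = 10 (B = -2*(-6*0 - 5) = -2*(0 - 5) = -2*(-5) = 10)
(B - 14) + b = (10 - 14) - 173 = -4 - 173 = -177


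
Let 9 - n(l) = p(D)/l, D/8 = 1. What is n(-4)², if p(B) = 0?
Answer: 81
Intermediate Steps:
D = 8 (D = 8*1 = 8)
n(l) = 9 (n(l) = 9 - 0/l = 9 - 1*0 = 9 + 0 = 9)
n(-4)² = 9² = 81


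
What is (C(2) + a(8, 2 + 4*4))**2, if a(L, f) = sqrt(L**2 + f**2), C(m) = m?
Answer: 392 + 8*sqrt(97) ≈ 470.79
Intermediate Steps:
(C(2) + a(8, 2 + 4*4))**2 = (2 + sqrt(8**2 + (2 + 4*4)**2))**2 = (2 + sqrt(64 + (2 + 16)**2))**2 = (2 + sqrt(64 + 18**2))**2 = (2 + sqrt(64 + 324))**2 = (2 + sqrt(388))**2 = (2 + 2*sqrt(97))**2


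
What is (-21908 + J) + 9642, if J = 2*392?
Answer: -11482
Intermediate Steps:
J = 784
(-21908 + J) + 9642 = (-21908 + 784) + 9642 = -21124 + 9642 = -11482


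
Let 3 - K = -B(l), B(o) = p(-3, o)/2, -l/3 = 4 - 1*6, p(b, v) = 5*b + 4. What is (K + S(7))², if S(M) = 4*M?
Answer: 2601/4 ≈ 650.25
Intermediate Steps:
p(b, v) = 4 + 5*b
l = 6 (l = -3*(4 - 1*6) = -3*(4 - 6) = -3*(-2) = 6)
B(o) = -11/2 (B(o) = (4 + 5*(-3))/2 = (4 - 15)*(½) = -11*½ = -11/2)
K = -5/2 (K = 3 - (-1)*(-11)/2 = 3 - 1*11/2 = 3 - 11/2 = -5/2 ≈ -2.5000)
(K + S(7))² = (-5/2 + 4*7)² = (-5/2 + 28)² = (51/2)² = 2601/4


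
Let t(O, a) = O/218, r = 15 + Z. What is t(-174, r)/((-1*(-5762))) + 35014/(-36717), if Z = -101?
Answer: -21994017191/23060405586 ≈ -0.95376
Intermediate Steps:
r = -86 (r = 15 - 101 = -86)
t(O, a) = O/218 (t(O, a) = O*(1/218) = O/218)
t(-174, r)/((-1*(-5762))) + 35014/(-36717) = ((1/218)*(-174))/((-1*(-5762))) + 35014/(-36717) = -87/109/5762 + 35014*(-1/36717) = -87/109*1/5762 - 35014/36717 = -87/628058 - 35014/36717 = -21994017191/23060405586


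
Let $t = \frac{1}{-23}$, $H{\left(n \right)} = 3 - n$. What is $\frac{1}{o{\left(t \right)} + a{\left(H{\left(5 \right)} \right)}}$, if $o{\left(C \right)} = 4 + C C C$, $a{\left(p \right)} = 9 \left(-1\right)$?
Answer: $- \frac{12167}{60836} \approx -0.2$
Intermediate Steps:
$a{\left(p \right)} = -9$
$t = - \frac{1}{23} \approx -0.043478$
$o{\left(C \right)} = 4 + C^{3}$ ($o{\left(C \right)} = 4 + C^{2} C = 4 + C^{3}$)
$\frac{1}{o{\left(t \right)} + a{\left(H{\left(5 \right)} \right)}} = \frac{1}{\left(4 + \left(- \frac{1}{23}\right)^{3}\right) - 9} = \frac{1}{\left(4 - \frac{1}{12167}\right) - 9} = \frac{1}{\frac{48667}{12167} - 9} = \frac{1}{- \frac{60836}{12167}} = - \frac{12167}{60836}$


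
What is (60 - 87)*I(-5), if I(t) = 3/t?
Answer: 81/5 ≈ 16.200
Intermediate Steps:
(60 - 87)*I(-5) = (60 - 87)*(3/(-5)) = -81*(-1)/5 = -27*(-⅗) = 81/5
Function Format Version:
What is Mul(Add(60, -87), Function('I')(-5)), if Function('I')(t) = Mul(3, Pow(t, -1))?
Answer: Rational(81, 5) ≈ 16.200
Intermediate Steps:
Mul(Add(60, -87), Function('I')(-5)) = Mul(Add(60, -87), Mul(3, Pow(-5, -1))) = Mul(-27, Mul(3, Rational(-1, 5))) = Mul(-27, Rational(-3, 5)) = Rational(81, 5)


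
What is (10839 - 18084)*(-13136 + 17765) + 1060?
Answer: -33536045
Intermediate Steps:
(10839 - 18084)*(-13136 + 17765) + 1060 = -7245*4629 + 1060 = -33537105 + 1060 = -33536045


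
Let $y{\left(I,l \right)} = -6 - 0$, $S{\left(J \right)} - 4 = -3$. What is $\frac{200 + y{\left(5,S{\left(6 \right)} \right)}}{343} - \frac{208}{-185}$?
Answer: $\frac{107234}{63455} \approx 1.6899$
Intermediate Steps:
$S{\left(J \right)} = 1$ ($S{\left(J \right)} = 4 - 3 = 1$)
$y{\left(I,l \right)} = -6$ ($y{\left(I,l \right)} = -6 + 0 = -6$)
$\frac{200 + y{\left(5,S{\left(6 \right)} \right)}}{343} - \frac{208}{-185} = \frac{200 - 6}{343} - \frac{208}{-185} = 194 \cdot \frac{1}{343} - - \frac{208}{185} = \frac{194}{343} + \frac{208}{185} = \frac{107234}{63455}$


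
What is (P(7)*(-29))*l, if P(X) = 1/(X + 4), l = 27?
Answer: -783/11 ≈ -71.182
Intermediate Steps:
P(X) = 1/(4 + X)
(P(7)*(-29))*l = (-29/(4 + 7))*27 = (-29/11)*27 = ((1/11)*(-29))*27 = -29/11*27 = -783/11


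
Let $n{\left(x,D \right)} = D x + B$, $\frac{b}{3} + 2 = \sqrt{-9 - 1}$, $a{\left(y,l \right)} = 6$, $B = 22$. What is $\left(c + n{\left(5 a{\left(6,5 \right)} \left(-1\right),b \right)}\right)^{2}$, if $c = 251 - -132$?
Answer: $261225 - 105300 i \sqrt{10} \approx 2.6123 \cdot 10^{5} - 3.3299 \cdot 10^{5} i$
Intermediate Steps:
$c = 383$ ($c = 251 + 132 = 383$)
$b = -6 + 3 i \sqrt{10}$ ($b = -6 + 3 \sqrt{-9 - 1} = -6 + 3 \sqrt{-10} = -6 + 3 i \sqrt{10} \approx -6.0 + 9.4868 i$)
$n{\left(x,D \right)} = 22 + D x$ ($n{\left(x,D \right)} = D x + 22 = 22 + D x$)
$\left(c + n{\left(5 a{\left(6,5 \right)} \left(-1\right),b \right)}\right)^{2} = \left(383 + \left(22 + \left(-6 + 3 i \sqrt{10}\right) 5 \cdot 6 \left(-1\right)\right)\right)^{2} = \left(383 + \left(22 + \left(-6 + 3 i \sqrt{10}\right) 30 \left(-1\right)\right)\right)^{2} = \left(383 + \left(22 + \left(-6 + 3 i \sqrt{10}\right) \left(-30\right)\right)\right)^{2} = \left(383 + \left(22 + \left(180 - 90 i \sqrt{10}\right)\right)\right)^{2} = \left(383 + \left(202 - 90 i \sqrt{10}\right)\right)^{2} = \left(585 - 90 i \sqrt{10}\right)^{2}$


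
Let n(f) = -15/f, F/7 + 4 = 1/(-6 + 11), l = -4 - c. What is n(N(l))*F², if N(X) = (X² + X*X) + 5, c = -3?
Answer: -7581/5 ≈ -1516.2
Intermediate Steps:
l = -1 (l = -4 - 1*(-3) = -4 + 3 = -1)
N(X) = 5 + 2*X² (N(X) = (X² + X²) + 5 = 2*X² + 5 = 5 + 2*X²)
F = -133/5 (F = -28 + 7/(-6 + 11) = -28 + 7/5 = -133/5 ≈ -26.600)
n(N(l))*F² = (-15/(5 + 2*(-1)²))*(-133/5)² = -15/(5 + 2*1)*(17689/25) = -15/(5 + 2)*(17689/25) = -15/7*(17689/25) = -15*⅐*(17689/25) = -15/7*17689/25 = -7581/5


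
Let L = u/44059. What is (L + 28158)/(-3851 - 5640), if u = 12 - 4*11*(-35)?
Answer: -1240614874/418163969 ≈ -2.9668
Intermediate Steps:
u = 1552 (u = 12 - 44*(-35) = 12 + 1540 = 1552)
L = 1552/44059 ≈ 0.035226
(L + 28158)/(-3851 - 5640) = (1552/44059 + 28158)/(-3851 - 5640) = (1240614874/44059)/(-9491) = (1240614874/44059)*(-1/9491) = -1240614874/418163969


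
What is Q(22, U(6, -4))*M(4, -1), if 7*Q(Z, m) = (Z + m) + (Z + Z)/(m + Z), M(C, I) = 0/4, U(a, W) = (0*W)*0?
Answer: 0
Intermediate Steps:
U(a, W) = 0 (U(a, W) = 0*0 = 0)
M(C, I) = 0 (M(C, I) = 0*(1/4) = 0)
Q(Z, m) = Z/7 + m/7 + 2*Z/(7*(Z + m)) (Q(Z, m) = ((Z + m) + (Z + Z)/(m + Z))/7 = ((Z + m) + (2*Z)/(Z + m))/7 = ((Z + m) + 2*Z/(Z + m))/7 = (Z + m + 2*Z/(Z + m))/7 = Z/7 + m/7 + 2*Z/(7*(Z + m)))
Q(22, U(6, -4))*M(4, -1) = ((22**2 + 0**2 + 2*22 + 2*22*0)/(7*(22 + 0)))*0 = ((1/7)*(484 + 0 + 44 + 0)/22)*0 = ((1/7)*(1/22)*528)*0 = (24/7)*0 = 0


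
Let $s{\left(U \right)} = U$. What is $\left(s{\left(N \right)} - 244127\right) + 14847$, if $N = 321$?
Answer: $-228959$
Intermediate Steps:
$\left(s{\left(N \right)} - 244127\right) + 14847 = \left(321 - 244127\right) + 14847 = -243806 + 14847 = -228959$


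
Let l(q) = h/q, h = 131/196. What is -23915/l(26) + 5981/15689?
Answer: -1912030825249/2055259 ≈ -9.3031e+5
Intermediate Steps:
h = 131/196 (h = 131*(1/196) = 131/196 ≈ 0.66837)
l(q) = 131/(196*q)
-23915/l(26) + 5981/15689 = -23915/((131/196)/26) + 5981/15689 = -23915/((131/196)*(1/26)) + 5981*(1/15689) = -23915/131/5096 + 5981/15689 = -23915*5096/131 + 5981/15689 = -121870840/131 + 5981/15689 = -1912030825249/2055259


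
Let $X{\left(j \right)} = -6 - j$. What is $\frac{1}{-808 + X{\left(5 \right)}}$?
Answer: $- \frac{1}{819} \approx -0.001221$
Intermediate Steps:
$\frac{1}{-808 + X{\left(5 \right)}} = \frac{1}{-808 - 11} = \frac{1}{-819} = - \frac{1}{819}$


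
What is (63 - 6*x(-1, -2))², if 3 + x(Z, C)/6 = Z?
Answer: 42849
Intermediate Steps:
x(Z, C) = -18 + 6*Z
(63 - 6*x(-1, -2))² = (63 - 6*(-18 + 6*(-1)))² = (63 - 6*(-18 - 6))² = (63 - 6*(-24))² = (63 + 144)² = 207² = 42849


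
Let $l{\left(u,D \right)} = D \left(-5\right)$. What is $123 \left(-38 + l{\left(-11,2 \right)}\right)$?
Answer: $-5904$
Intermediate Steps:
$l{\left(u,D \right)} = - 5 D$
$123 \left(-38 + l{\left(-11,2 \right)}\right) = 123 \left(-38 - 10\right) = 123 \left(-48\right) = -5904$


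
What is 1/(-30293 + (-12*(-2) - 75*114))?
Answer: -1/38819 ≈ -2.5761e-5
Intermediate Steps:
1/(-30293 + (-12*(-2) - 75*114)) = 1/(-30293 + (24 - 8550)) = 1/(-30293 - 8526) = 1/(-38819) = -1/38819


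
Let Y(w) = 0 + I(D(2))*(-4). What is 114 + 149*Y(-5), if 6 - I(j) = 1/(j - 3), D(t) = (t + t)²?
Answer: -44410/13 ≈ -3416.2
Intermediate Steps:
D(t) = 4*t² (D(t) = (2*t)² = 4*t²)
I(j) = 6 - 1/(-3 + j) (I(j) = 6 - 1/(j - 3) = 6 - 1/(-3 + j))
Y(w) = -308/13 (Y(w) = 0 + ((-19 + 6*(4*2²))/(-3 + 4*2²))*(-4) = 0 + ((-19 + 6*(4*4))/(-3 + 4*4))*(-4) = 0 + ((-19 + 6*16)/(-3 + 16))*(-4) = 0 + ((-19 + 96)/13)*(-4) = 0 + ((1/13)*77)*(-4) = 0 + (77/13)*(-4) = 0 - 308/13 = -308/13)
114 + 149*Y(-5) = 114 + 149*(-308/13) = 114 - 45892/13 = -44410/13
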